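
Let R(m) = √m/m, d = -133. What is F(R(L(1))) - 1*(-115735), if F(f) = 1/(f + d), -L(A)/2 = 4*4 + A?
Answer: 69606149323/601427 + I*√34/601427 ≈ 1.1574e+5 + 9.6952e-6*I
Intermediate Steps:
L(A) = -32 - 2*A (L(A) = -2*(4*4 + A) = -2*(16 + A) = -32 - 2*A)
R(m) = m^(-½)
F(f) = 1/(-133 + f) (F(f) = 1/(f - 133) = 1/(-133 + f))
F(R(L(1))) - 1*(-115735) = 1/(-133 + (-32 - 2*1)^(-½)) - 1*(-115735) = 1/(-133 + (-32 - 2)^(-½)) + 115735 = 1/(-133 + (-34)^(-½)) + 115735 = 1/(-133 - I*√34/34) + 115735 = 115735 + 1/(-133 - I*√34/34)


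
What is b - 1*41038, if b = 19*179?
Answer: -37637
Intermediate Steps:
b = 3401
b - 1*41038 = 3401 - 1*41038 = 3401 - 41038 = -37637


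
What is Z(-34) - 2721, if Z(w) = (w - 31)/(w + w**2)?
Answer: -3053027/1122 ≈ -2721.1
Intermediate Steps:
Z(w) = (-31 + w)/(w + w**2)
Z(-34) - 2721 = (-31 - 34)/((-34)*(1 - 34)) - 2721 = -1/34*(-65)/(-33) - 2721 = -1/34*(-1/33)*(-65) - 2721 = -65/1122 - 2721 = -3053027/1122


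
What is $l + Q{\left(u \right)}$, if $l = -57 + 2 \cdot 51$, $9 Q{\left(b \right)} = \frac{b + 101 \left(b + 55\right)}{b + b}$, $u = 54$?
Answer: $\frac{54803}{972} \approx 56.382$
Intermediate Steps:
$Q{\left(b \right)} = \frac{5555 + 102 b}{18 b}$ ($Q{\left(b \right)} = \frac{\left(b + 101 \left(b + 55\right)\right) \frac{1}{b + b}}{9} = \frac{\left(b + 101 \left(55 + b\right)\right) \frac{1}{2 b}}{9} = \frac{\left(b + \left(5555 + 101 b\right)\right) \frac{1}{2 b}}{9} = \frac{\left(5555 + 102 b\right) \frac{1}{2 b}}{9} = \frac{\frac{1}{2} \frac{1}{b} \left(5555 + 102 b\right)}{9} = \frac{5555 + 102 b}{18 b}$)
$l = 45$ ($l = -57 + 102 = 45$)
$l + Q{\left(u \right)} = 45 + \frac{5555 + 102 \cdot 54}{18 \cdot 54} = 45 + \frac{1}{18} \cdot \frac{1}{54} \left(5555 + 5508\right) = 45 + \frac{1}{18} \cdot \frac{1}{54} \cdot 11063 = 45 + \frac{11063}{972} = \frac{54803}{972}$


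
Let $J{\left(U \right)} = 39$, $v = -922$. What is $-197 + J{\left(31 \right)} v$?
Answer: $-36155$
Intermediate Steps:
$-197 + J{\left(31 \right)} v = -197 + 39 \left(-922\right) = -197 - 35958 = -36155$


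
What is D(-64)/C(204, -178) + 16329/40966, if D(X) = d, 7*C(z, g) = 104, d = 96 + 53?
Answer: 22212877/2130232 ≈ 10.427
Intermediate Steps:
d = 149
C(z, g) = 104/7 (C(z, g) = (1/7)*104 = 104/7)
D(X) = 149
D(-64)/C(204, -178) + 16329/40966 = 149/(104/7) + 16329/40966 = 149*(7/104) + 16329*(1/40966) = 1043/104 + 16329/40966 = 22212877/2130232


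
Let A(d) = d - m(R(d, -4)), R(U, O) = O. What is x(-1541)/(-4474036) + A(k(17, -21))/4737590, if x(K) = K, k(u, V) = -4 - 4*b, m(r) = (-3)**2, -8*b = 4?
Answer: 329609627/963461282420 ≈ 0.00034211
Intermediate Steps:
b = -1/2 (b = -1/8*4 = -1/2 ≈ -0.50000)
m(r) = 9
k(u, V) = -2 (k(u, V) = -4 - 4*(-1/2) = -4 + 2 = -2)
A(d) = -9 + d (A(d) = d - 1*9 = d - 9 = -9 + d)
x(-1541)/(-4474036) + A(k(17, -21))/4737590 = -1541/(-4474036) + (-9 - 2)/4737590 = -1541*(-1/4474036) - 11*1/4737590 = 1541/4474036 - 1/430690 = 329609627/963461282420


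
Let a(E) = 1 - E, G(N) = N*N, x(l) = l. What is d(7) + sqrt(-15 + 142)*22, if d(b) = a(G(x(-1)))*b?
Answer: 22*sqrt(127) ≈ 247.93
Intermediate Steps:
G(N) = N**2
d(b) = 0 (d(b) = (1 - 1*(-1)**2)*b = (1 - 1*1)*b = (1 - 1)*b = 0*b = 0)
d(7) + sqrt(-15 + 142)*22 = 0 + sqrt(-15 + 142)*22 = 0 + sqrt(127)*22 = 0 + 22*sqrt(127) = 22*sqrt(127)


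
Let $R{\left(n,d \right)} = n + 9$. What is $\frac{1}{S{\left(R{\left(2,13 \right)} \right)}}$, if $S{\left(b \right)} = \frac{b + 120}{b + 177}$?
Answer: $\frac{188}{131} \approx 1.4351$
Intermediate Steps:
$R{\left(n,d \right)} = 9 + n$
$S{\left(b \right)} = \frac{120 + b}{177 + b}$
$\frac{1}{S{\left(R{\left(2,13 \right)} \right)}} = \frac{1}{\frac{1}{177 + \left(9 + 2\right)} \left(120 + \left(9 + 2\right)\right)} = \frac{1}{\frac{1}{177 + 11} \left(120 + 11\right)} = \frac{1}{\frac{1}{188} \cdot 131} = \frac{1}{\frac{131}{188}} = \frac{188}{131}$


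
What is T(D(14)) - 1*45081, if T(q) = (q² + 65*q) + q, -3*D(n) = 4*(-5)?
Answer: -401369/9 ≈ -44597.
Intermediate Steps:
D(n) = 20/3 (D(n) = -4*(-5)/3 = -⅓*(-20) = 20/3)
T(q) = q² + 66*q
T(D(14)) - 1*45081 = 20*(66 + 20/3)/3 - 1*45081 = (20/3)*(218/3) - 45081 = 4360/9 - 45081 = -401369/9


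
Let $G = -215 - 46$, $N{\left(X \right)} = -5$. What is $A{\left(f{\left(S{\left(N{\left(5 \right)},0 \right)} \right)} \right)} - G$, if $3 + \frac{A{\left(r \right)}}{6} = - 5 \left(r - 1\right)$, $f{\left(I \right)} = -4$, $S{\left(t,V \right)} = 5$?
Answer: $393$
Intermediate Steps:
$A{\left(r \right)} = 12 - 30 r$ ($A{\left(r \right)} = -18 + 6 \left(- 5 \left(r - 1\right)\right) = -18 + 6 \left(- 5 \left(-1 + r\right)\right) = -18 + 6 \left(5 - 5 r\right) = -18 - \left(-30 + 30 r\right) = 12 - 30 r$)
$G = -261$ ($G = -215 - 46 = -261$)
$A{\left(f{\left(S{\left(N{\left(5 \right)},0 \right)} \right)} \right)} - G = \left(12 - -120\right) - -261 = \left(12 + 120\right) + 261 = 132 + 261 = 393$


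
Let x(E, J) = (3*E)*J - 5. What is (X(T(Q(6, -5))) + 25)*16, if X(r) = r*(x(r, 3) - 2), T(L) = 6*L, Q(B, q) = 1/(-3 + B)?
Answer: 752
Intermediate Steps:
x(E, J) = -5 + 3*E*J (x(E, J) = 3*E*J - 5 = -5 + 3*E*J)
X(r) = r*(-7 + 9*r) (X(r) = r*((-5 + 3*r*3) - 2) = r*((-5 + 9*r) - 2) = r*(-7 + 9*r))
(X(T(Q(6, -5))) + 25)*16 = ((6/(-3 + 6))*(-7 + 9*(6/(-3 + 6))) + 25)*16 = ((6/3)*(-7 + 9*(6/3)) + 25)*16 = ((6*(⅓))*(-7 + 9*(6*(⅓))) + 25)*16 = (2*(-7 + 9*2) + 25)*16 = (2*(-7 + 18) + 25)*16 = (2*11 + 25)*16 = (22 + 25)*16 = 47*16 = 752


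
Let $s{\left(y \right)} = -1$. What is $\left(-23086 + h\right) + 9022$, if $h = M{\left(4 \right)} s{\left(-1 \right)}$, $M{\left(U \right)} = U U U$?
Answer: $-14128$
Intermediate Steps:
$M{\left(U \right)} = U^{3}$ ($M{\left(U \right)} = U^{2} U = U^{3}$)
$h = -64$ ($h = 4^{3} \left(-1\right) = 64 \left(-1\right) = -64$)
$\left(-23086 + h\right) + 9022 = \left(-23086 - 64\right) + 9022 = -23150 + 9022 = -14128$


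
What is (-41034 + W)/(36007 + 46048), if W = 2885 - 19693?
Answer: -57842/82055 ≈ -0.70492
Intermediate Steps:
W = -16808
(-41034 + W)/(36007 + 46048) = (-41034 - 16808)/(36007 + 46048) = -57842/82055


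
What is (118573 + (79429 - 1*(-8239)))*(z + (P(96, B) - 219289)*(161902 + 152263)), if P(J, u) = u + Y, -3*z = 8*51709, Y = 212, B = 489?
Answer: -14163154557292804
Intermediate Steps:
z = -413672/3 (z = -8*51709/3 = -1/3*413672 = -413672/3 ≈ -1.3789e+5)
P(J, u) = 212 + u (P(J, u) = u + 212 = 212 + u)
(118573 + (79429 - 1*(-8239)))*(z + (P(96, B) - 219289)*(161902 + 152263)) = (118573 + (79429 - 1*(-8239)))*(-413672/3 + ((212 + 489) - 219289)*(161902 + 152263)) = (118573 + (79429 + 8239))*(-413672/3 + (701 - 219289)*314165) = (118573 + 87668)*(-413672/3 - 218588*314165) = 206241*(-413672/3 - 68672699020) = 206241*(-206018510732/3) = -14163154557292804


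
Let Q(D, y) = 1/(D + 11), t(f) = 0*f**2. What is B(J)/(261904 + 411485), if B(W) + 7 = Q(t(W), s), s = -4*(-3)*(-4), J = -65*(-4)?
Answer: -76/7407279 ≈ -1.0260e-5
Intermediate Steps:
J = 260
s = -48 (s = 12*(-4) = -48)
t(f) = 0
Q(D, y) = 1/(11 + D)
B(W) = -76/11 (B(W) = -7 + 1/(11 + 0) = -7 + 1/11 = -76/11)
B(J)/(261904 + 411485) = -76/(11*(261904 + 411485)) = -76/11/673389 = -76/11*1/673389 = -76/7407279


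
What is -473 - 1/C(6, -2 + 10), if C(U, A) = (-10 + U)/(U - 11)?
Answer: -1897/4 ≈ -474.25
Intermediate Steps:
C(U, A) = (-10 + U)/(-11 + U)
-473 - 1/C(6, -2 + 10) = -473 - 1/((-10 + 6)/(-11 + 6)) = -473 - 1/(-4/(-5)) = -473 - 1/((-⅕*(-4))) = -473 - 1/⅘ = -473 - 1*5/4 = -473 - 5/4 = -1897/4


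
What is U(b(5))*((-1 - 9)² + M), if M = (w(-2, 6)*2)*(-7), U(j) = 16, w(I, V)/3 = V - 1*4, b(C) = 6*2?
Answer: 256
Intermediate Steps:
b(C) = 12
w(I, V) = -12 + 3*V (w(I, V) = 3*(V - 1*4) = 3*(V - 4) = 3*(-4 + V) = -12 + 3*V)
M = -84 (M = ((-12 + 3*6)*2)*(-7) = ((-12 + 18)*2)*(-7) = (6*2)*(-7) = 12*(-7) = -84)
U(b(5))*((-1 - 9)² + M) = 16*((-1 - 9)² - 84) = 16*((-10)² - 84) = 16*(100 - 84) = 16*16 = 256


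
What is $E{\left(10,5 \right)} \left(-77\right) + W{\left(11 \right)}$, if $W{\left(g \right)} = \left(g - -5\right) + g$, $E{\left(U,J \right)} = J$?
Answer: $-358$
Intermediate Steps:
$W{\left(g \right)} = 5 + 2 g$ ($W{\left(g \right)} = \left(g + 5\right) + g = \left(5 + g\right) + g = 5 + 2 g$)
$E{\left(10,5 \right)} \left(-77\right) + W{\left(11 \right)} = 5 \left(-77\right) + \left(5 + 2 \cdot 11\right) = -385 + \left(5 + 22\right) = -385 + 27 = -358$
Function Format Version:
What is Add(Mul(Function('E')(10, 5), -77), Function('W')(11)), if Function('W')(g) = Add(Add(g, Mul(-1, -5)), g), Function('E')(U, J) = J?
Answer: -358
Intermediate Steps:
Function('W')(g) = Add(5, Mul(2, g)) (Function('W')(g) = Add(Add(g, 5), g) = Add(Add(5, g), g) = Add(5, Mul(2, g)))
Add(Mul(Function('E')(10, 5), -77), Function('W')(11)) = Add(Mul(5, -77), Add(5, Mul(2, 11))) = Add(-385, Add(5, 22)) = Add(-385, 27) = -358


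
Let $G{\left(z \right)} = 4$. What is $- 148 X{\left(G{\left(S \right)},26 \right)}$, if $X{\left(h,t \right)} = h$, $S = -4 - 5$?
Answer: $-592$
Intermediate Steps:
$S = -9$
$- 148 X{\left(G{\left(S \right)},26 \right)} = \left(-148\right) 4 = -592$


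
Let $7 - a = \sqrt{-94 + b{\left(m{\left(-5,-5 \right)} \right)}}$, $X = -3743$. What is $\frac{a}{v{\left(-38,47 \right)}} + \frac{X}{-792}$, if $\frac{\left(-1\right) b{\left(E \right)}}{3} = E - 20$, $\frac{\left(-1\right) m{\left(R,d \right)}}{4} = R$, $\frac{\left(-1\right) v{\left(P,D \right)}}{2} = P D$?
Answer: $\frac{3343885}{707256} - \frac{i \sqrt{94}}{3572} \approx 4.728 - 0.0027143 i$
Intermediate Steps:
$v{\left(P,D \right)} = - 2 D P$ ($v{\left(P,D \right)} = - 2 P D = - 2 D P$)
$m{\left(R,d \right)} = - 4 R$
$b{\left(E \right)} = 60 - 3 E$ ($b{\left(E \right)} = - 3 \left(E - 20\right) = - 3 \left(-20 + E\right) = 60 - 3 E$)
$a = 7 - i \sqrt{94}$ ($a = 7 - \sqrt{-94 + \left(60 - 3 \left(\left(-4\right) \left(-5\right)\right)\right)} = 7 - \sqrt{-94 + \left(60 - 60\right)} = 7 - \sqrt{-94 + 0} = 7 - \sqrt{-94} = 7 - i \sqrt{94} \approx 7.0 - 9.6954 i$)
$\frac{a}{v{\left(-38,47 \right)}} + \frac{X}{-792} = \frac{7 - i \sqrt{94}}{\left(-2\right) 47 \left(-38\right)} - \frac{3743}{-792} = \frac{7 - i \sqrt{94}}{3572} - - \frac{3743}{792} = \left(7 - i \sqrt{94}\right) \frac{1}{3572} + \frac{3743}{792} = \left(\frac{7}{3572} - \frac{i \sqrt{94}}{3572}\right) + \frac{3743}{792} = \frac{3343885}{707256} - \frac{i \sqrt{94}}{3572}$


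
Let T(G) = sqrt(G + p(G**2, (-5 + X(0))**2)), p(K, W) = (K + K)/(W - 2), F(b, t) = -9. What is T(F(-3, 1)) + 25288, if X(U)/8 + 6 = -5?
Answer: 25288 + 3*I*sqrt(74614963)/8647 ≈ 25288.0 + 2.9969*I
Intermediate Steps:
X(U) = -88 (X(U) = -48 + 8*(-5) = -48 - 40 = -88)
p(K, W) = 2*K/(-2 + W) (p(K, W) = (2*K)/(-2 + W) = 2*K/(-2 + W))
T(G) = sqrt(G + 2*G**2/8647) (T(G) = sqrt(G + 2*G**2/(-2 + (-5 - 88)**2)) = sqrt(G + 2*G**2/(-2 + (-93)**2)) = sqrt(G + 2*G**2/(-2 + 8649)) = sqrt(G + 2*G**2/8647))
T(F(-3, 1)) + 25288 = sqrt(8647)*sqrt(-9*(8647 + 2*(-9)))/8647 + 25288 = sqrt(8647)*sqrt(-9*(8647 - 18))/8647 + 25288 = sqrt(8647)*sqrt(-9*8629)/8647 + 25288 = sqrt(8647)*sqrt(-77661)/8647 + 25288 = sqrt(8647)*(3*I*sqrt(8629))/8647 + 25288 = 3*I*sqrt(74614963)/8647 + 25288 = 25288 + 3*I*sqrt(74614963)/8647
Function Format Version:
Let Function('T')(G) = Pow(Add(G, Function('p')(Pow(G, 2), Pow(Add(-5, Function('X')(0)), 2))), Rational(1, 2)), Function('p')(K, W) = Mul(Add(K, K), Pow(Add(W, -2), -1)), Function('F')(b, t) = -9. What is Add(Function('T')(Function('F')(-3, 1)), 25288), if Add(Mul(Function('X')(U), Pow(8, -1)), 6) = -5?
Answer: Add(25288, Mul(Rational(3, 8647), I, Pow(74614963, Rational(1, 2)))) ≈ Add(25288., Mul(2.9969, I))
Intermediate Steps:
Function('X')(U) = -88 (Function('X')(U) = Add(-48, Mul(8, -5)) = Add(-48, -40) = -88)
Function('p')(K, W) = Mul(2, K, Pow(Add(-2, W), -1)) (Function('p')(K, W) = Mul(Mul(2, K), Pow(Add(-2, W), -1)) = Mul(2, K, Pow(Add(-2, W), -1)))
Function('T')(G) = Pow(Add(G, Mul(Rational(2, 8647), Pow(G, 2))), Rational(1, 2)) (Function('T')(G) = Pow(Add(G, Mul(2, Pow(G, 2), Pow(Add(-2, Pow(Add(-5, -88), 2)), -1))), Rational(1, 2)) = Pow(Add(G, Mul(2, Pow(G, 2), Pow(Add(-2, Pow(-93, 2)), -1))), Rational(1, 2)) = Pow(Add(G, Mul(2, Pow(G, 2), Pow(Add(-2, 8649), -1))), Rational(1, 2)) = Pow(Add(G, Mul(2, Pow(G, 2), Pow(8647, -1))), Rational(1, 2)) = Pow(Add(G, Mul(2, Pow(G, 2), Rational(1, 8647))), Rational(1, 2)) = Pow(Add(G, Mul(Rational(2, 8647), Pow(G, 2))), Rational(1, 2)))
Add(Function('T')(Function('F')(-3, 1)), 25288) = Add(Mul(Rational(1, 8647), Pow(8647, Rational(1, 2)), Pow(Mul(-9, Add(8647, Mul(2, -9))), Rational(1, 2))), 25288) = Add(Mul(Rational(1, 8647), Pow(8647, Rational(1, 2)), Pow(Mul(-9, Add(8647, -18)), Rational(1, 2))), 25288) = Add(Mul(Rational(1, 8647), Pow(8647, Rational(1, 2)), Pow(Mul(-9, 8629), Rational(1, 2))), 25288) = Add(Mul(Rational(1, 8647), Pow(8647, Rational(1, 2)), Pow(-77661, Rational(1, 2))), 25288) = Add(Mul(Rational(1, 8647), Pow(8647, Rational(1, 2)), Mul(3, I, Pow(8629, Rational(1, 2)))), 25288) = Add(Mul(Rational(3, 8647), I, Pow(74614963, Rational(1, 2))), 25288) = Add(25288, Mul(Rational(3, 8647), I, Pow(74614963, Rational(1, 2))))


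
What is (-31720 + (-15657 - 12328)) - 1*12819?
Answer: -72524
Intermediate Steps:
(-31720 + (-15657 - 12328)) - 1*12819 = (-31720 - 27985) - 12819 = -59705 - 12819 = -72524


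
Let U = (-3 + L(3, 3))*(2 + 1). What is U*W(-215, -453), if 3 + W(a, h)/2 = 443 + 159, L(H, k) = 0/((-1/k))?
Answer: -10782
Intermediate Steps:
L(H, k) = 0 (L(H, k) = 0*(-k) = 0)
W(a, h) = 1198 (W(a, h) = -6 + 2*(443 + 159) = -6 + 2*602 = -6 + 1204 = 1198)
U = -9 (U = (-3 + 0)*(2 + 1) = -3*3 = -9)
U*W(-215, -453) = -9*1198 = -10782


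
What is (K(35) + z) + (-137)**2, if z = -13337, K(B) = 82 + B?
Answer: 5549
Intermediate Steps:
(K(35) + z) + (-137)**2 = ((82 + 35) - 13337) + (-137)**2 = (117 - 13337) + 18769 = -13220 + 18769 = 5549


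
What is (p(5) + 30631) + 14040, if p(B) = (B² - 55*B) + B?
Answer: 44426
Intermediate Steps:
p(B) = B² - 54*B
(p(5) + 30631) + 14040 = (5*(-54 + 5) + 30631) + 14040 = (5*(-49) + 30631) + 14040 = (-245 + 30631) + 14040 = 30386 + 14040 = 44426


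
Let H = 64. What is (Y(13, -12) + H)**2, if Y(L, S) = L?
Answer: 5929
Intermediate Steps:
(Y(13, -12) + H)**2 = (13 + 64)**2 = 77**2 = 5929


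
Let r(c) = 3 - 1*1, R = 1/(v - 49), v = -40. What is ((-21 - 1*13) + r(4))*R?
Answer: 32/89 ≈ 0.35955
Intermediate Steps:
R = -1/89 (R = 1/(-40 - 49) = 1/(-89) = -1/89 ≈ -0.011236)
r(c) = 2 (r(c) = 3 - 1 = 2)
((-21 - 1*13) + r(4))*R = ((-21 - 1*13) + 2)*(-1/89) = ((-21 - 13) + 2)*(-1/89) = (-34 + 2)*(-1/89) = -32*(-1/89) = 32/89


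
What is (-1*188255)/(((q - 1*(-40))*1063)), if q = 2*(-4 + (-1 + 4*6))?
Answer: -188255/82914 ≈ -2.2705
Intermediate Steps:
q = 38 (q = 2*(-4 + (-1 + 24)) = 2*(-4 + 23) = 2*19 = 38)
(-1*188255)/(((q - 1*(-40))*1063)) = (-1*188255)/(((38 - 1*(-40))*1063)) = -188255*1/(1063*(38 + 40)) = -188255/(78*1063) = -188255/82914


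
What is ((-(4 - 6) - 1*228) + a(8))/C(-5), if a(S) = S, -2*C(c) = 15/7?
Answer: 3052/15 ≈ 203.47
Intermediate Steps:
C(c) = -15/14 (C(c) = -15/(2*7) = -1/2*15/7 = -15/14)
((-(4 - 6) - 1*228) + a(8))/C(-5) = ((-(4 - 6) - 1*228) + 8)/(-15/14) = -14*((-1*(-2) - 228) + 8)/15 = -14*((2 - 228) + 8)/15 = -14*(-226 + 8)/15 = -14/15*(-218) = 3052/15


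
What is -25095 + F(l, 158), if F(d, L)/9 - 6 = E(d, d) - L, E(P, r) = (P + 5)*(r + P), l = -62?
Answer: 37149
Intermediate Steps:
E(P, r) = (5 + P)*(P + r)
F(d, L) = 54 - 9*L + 18*d² + 90*d (F(d, L) = 54 + 9*((d² + 5*d + 5*d + d*d) - L) = 54 + 9*((d² + 5*d + 5*d + d²) - L) = 54 + 9*((2*d² + 10*d) - L) = 54 + 9*(-L + 2*d² + 10*d) = 54 + (-9*L + 18*d² + 90*d) = 54 - 9*L + 18*d² + 90*d)
-25095 + F(l, 158) = -25095 + (54 - 9*158 + 18*(-62)² + 90*(-62)) = -25095 + (54 - 1422 + 18*3844 - 5580) = -25095 + (54 - 1422 + 69192 - 5580) = -25095 + 62244 = 37149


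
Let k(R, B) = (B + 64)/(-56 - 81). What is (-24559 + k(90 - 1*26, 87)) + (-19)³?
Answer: -4304417/137 ≈ -31419.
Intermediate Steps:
k(R, B) = -64/137 - B/137 (k(R, B) = (64 + B)/(-137) = (64 + B)*(-1/137) = -64/137 - B/137)
(-24559 + k(90 - 1*26, 87)) + (-19)³ = (-24559 + (-64/137 - 1/137*87)) + (-19)³ = (-24559 + (-64/137 - 87/137)) - 6859 = (-24559 - 151/137) - 6859 = -3364734/137 - 6859 = -4304417/137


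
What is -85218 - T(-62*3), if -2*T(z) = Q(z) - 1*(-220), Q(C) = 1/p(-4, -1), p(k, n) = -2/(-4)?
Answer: -85107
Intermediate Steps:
p(k, n) = ½ (p(k, n) = -2*(-¼) = ½)
Q(C) = 2 (Q(C) = 1/(½) = 2)
T(z) = -111 (T(z) = -(2 - 1*(-220))/2 = -(2 + 220)/2 = -½*222 = -111)
-85218 - T(-62*3) = -85218 - 1*(-111) = -85218 + 111 = -85107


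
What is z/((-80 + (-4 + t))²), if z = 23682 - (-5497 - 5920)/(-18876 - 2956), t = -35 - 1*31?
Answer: 517014007/491220000 ≈ 1.0525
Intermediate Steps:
t = -66 (t = -35 - 31 = -66)
z = 517014007/21832 (z = 23682 - (-11417)/(-21832) = 23682 - (-11417)*(-1)/21832 = 23682 - 1*11417/21832 = 23682 - 11417/21832 = 517014007/21832 ≈ 23681.)
z/((-80 + (-4 + t))²) = 517014007/(21832*((-80 + (-4 - 66))²)) = 517014007/(21832*((-80 - 70)²)) = 517014007/(21832*((-150)²)) = (517014007/21832)/22500 = (517014007/21832)*(1/22500) = 517014007/491220000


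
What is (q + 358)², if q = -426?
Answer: 4624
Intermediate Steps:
(q + 358)² = (-426 + 358)² = (-68)² = 4624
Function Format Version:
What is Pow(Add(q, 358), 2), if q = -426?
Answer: 4624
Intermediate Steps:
Pow(Add(q, 358), 2) = Pow(Add(-426, 358), 2) = Pow(-68, 2) = 4624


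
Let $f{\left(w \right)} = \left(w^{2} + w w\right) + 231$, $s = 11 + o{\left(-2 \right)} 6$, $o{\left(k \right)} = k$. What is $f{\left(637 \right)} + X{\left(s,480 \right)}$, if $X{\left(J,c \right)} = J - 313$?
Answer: $811455$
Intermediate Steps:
$s = -1$ ($s = 11 - 12 = -1$)
$X{\left(J,c \right)} = -313 + J$
$f{\left(w \right)} = 231 + 2 w^{2}$ ($f{\left(w \right)} = \left(w^{2} + w^{2}\right) + 231 = 2 w^{2} + 231 = 231 + 2 w^{2}$)
$f{\left(637 \right)} + X{\left(s,480 \right)} = \left(231 + 2 \cdot 637^{2}\right) - 314 = \left(231 + 2 \cdot 405769\right) - 314 = \left(231 + 811538\right) - 314 = 811769 - 314 = 811455$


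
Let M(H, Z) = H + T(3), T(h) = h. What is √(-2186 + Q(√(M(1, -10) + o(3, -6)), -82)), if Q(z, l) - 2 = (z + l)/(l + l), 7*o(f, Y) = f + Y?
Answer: √(-719410846 - 1435*√7)/574 ≈ 46.728*I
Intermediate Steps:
o(f, Y) = Y/7 + f/7 (o(f, Y) = (f + Y)/7 = (Y + f)/7 = Y/7 + f/7)
M(H, Z) = 3 + H (M(H, Z) = H + 3 = 3 + H)
Q(z, l) = 2 + (l + z)/(2*l) (Q(z, l) = 2 + (z + l)/(l + l) = 2 + (l + z)/((2*l)) = 2 + (l + z)*(1/(2*l)) = 2 + (l + z)/(2*l))
√(-2186 + Q(√(M(1, -10) + o(3, -6)), -82)) = √(-2186 + (½)*(√((3 + 1) + ((⅐)*(-6) + (⅐)*3)) + 5*(-82))/(-82)) = √(-2186 + (½)*(-1/82)*(√(4 + (-6/7 + 3/7)) - 410)) = √(-2186 + (½)*(-1/82)*(√(4 - 3/7) - 410)) = √(-2186 + (½)*(-1/82)*(√(25/7) - 410)) = √(-2186 + (½)*(-1/82)*(5*√7/7 - 410)) = √(-2186 + (½)*(-1/82)*(-410 + 5*√7/7)) = √(-2186 + (5/2 - 5*√7/1148)) = √(-4367/2 - 5*√7/1148)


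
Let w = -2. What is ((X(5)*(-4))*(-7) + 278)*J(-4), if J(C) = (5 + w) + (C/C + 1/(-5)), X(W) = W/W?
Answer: 5814/5 ≈ 1162.8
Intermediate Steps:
X(W) = 1
J(C) = 19/5 (J(C) = (5 - 2) + (C/C + 1/(-5)) = 3 + (1 + 1*(-⅕)) = 3 + (1 - ⅕) = 3 + ⅘ = 19/5)
((X(5)*(-4))*(-7) + 278)*J(-4) = ((1*(-4))*(-7) + 278)*(19/5) = (-4*(-7) + 278)*(19/5) = (28 + 278)*(19/5) = 306*(19/5) = 5814/5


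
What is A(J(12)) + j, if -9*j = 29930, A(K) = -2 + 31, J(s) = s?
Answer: -29669/9 ≈ -3296.6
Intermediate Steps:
A(K) = 29
j = -29930/9 (j = -⅑*29930 = -29930/9 ≈ -3325.6)
A(J(12)) + j = 29 - 29930/9 = -29669/9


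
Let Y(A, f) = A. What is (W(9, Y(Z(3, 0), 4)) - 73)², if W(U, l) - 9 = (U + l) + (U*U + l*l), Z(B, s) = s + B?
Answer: 1444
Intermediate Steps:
Z(B, s) = B + s
W(U, l) = 9 + U + l + U² + l² (W(U, l) = 9 + ((U + l) + (U*U + l*l)) = 9 + ((U + l) + (U² + l²)) = 9 + (U + l + U² + l²) = 9 + U + l + U² + l²)
(W(9, Y(Z(3, 0), 4)) - 73)² = ((9 + 9 + (3 + 0) + 9² + (3 + 0)²) - 73)² = ((9 + 9 + 3 + 81 + 3²) - 73)² = ((9 + 9 + 3 + 81 + 9) - 73)² = (111 - 73)² = 38² = 1444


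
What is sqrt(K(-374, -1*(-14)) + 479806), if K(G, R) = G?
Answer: 2*sqrt(119858) ≈ 692.41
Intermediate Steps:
sqrt(K(-374, -1*(-14)) + 479806) = sqrt(-374 + 479806) = sqrt(479432) = 2*sqrt(119858)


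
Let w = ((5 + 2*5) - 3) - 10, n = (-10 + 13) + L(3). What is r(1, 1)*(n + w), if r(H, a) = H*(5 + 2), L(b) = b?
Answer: 56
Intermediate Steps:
r(H, a) = 7*H (r(H, a) = H*7 = 7*H)
n = 6 (n = (-10 + 13) + 3 = 3 + 3 = 6)
w = 2 (w = ((5 + 10) - 3) - 10 = (15 - 3) - 10 = 12 - 10 = 2)
r(1, 1)*(n + w) = (7*1)*(6 + 2) = 7*8 = 56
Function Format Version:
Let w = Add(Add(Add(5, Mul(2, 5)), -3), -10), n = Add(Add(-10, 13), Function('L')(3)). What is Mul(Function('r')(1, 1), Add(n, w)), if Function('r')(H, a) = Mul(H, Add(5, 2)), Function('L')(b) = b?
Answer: 56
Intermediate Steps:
Function('r')(H, a) = Mul(7, H) (Function('r')(H, a) = Mul(H, 7) = Mul(7, H))
n = 6 (n = Add(Add(-10, 13), 3) = Add(3, 3) = 6)
w = 2 (w = Add(Add(Add(5, 10), -3), -10) = Add(Add(15, -3), -10) = Add(12, -10) = 2)
Mul(Function('r')(1, 1), Add(n, w)) = Mul(Mul(7, 1), Add(6, 2)) = Mul(7, 8) = 56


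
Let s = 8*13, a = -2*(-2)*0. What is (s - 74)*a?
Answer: 0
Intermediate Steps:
a = 0 (a = 4*0 = 0)
s = 104
(s - 74)*a = (104 - 74)*0 = 30*0 = 0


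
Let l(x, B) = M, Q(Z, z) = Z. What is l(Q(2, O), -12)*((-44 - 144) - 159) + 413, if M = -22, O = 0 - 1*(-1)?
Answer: 8047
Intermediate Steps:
O = 1 (O = 0 + 1 = 1)
l(x, B) = -22
l(Q(2, O), -12)*((-44 - 144) - 159) + 413 = -22*((-44 - 144) - 159) + 413 = -22*(-188 - 159) + 413 = -22*(-347) + 413 = 7634 + 413 = 8047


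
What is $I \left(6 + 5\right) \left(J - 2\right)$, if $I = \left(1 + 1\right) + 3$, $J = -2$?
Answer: $-220$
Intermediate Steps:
$I = 5$ ($I = 2 + 3 = 5$)
$I \left(6 + 5\right) \left(J - 2\right) = 5 \left(6 + 5\right) \left(-2 - 2\right) = 5 \cdot 11 \left(-4\right) = 55 \left(-4\right) = -220$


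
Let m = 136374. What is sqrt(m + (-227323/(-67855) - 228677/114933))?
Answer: sqrt(8294478905012678567544810)/7798778715 ≈ 369.29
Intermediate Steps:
sqrt(m + (-227323/(-67855) - 228677/114933)) = sqrt(136374 + (-227323/(-67855) - 228677/114933)) = sqrt(136374 + (-227323*(-1/67855) - 228677*1/114933)) = sqrt(136374 + (227323/67855 - 228677/114933)) = sqrt(136374 + 10610036524/7798778715) = sqrt(1063561258515934/7798778715) = sqrt(8294478905012678567544810)/7798778715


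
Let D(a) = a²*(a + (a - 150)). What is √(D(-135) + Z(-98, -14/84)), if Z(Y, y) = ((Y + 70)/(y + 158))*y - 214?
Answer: I*√6864816381110/947 ≈ 2766.7*I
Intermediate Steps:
D(a) = a²*(-150 + 2*a) (D(a) = a²*(a + (-150 + a)) = a²*(-150 + 2*a))
Z(Y, y) = -214 + y*(70 + Y)/(158 + y) (Z(Y, y) = ((70 + Y)/(158 + y))*y - 214 = y*(70 + Y)/(158 + y) - 214 = -214 + y*(70 + Y)/(158 + y))
√(D(-135) + Z(-98, -14/84)) = √(2*(-135)²*(-75 - 135) + (-33812 - (-2016)/84 - (-1372)/84)/(158 - 14/84)) = √(2*18225*(-210) + (-33812 - (-2016)/84 - (-1372)/84)/(158 - 14*1/84)) = √(-7654500 + (-33812 - 144*(-⅙) - 98*(-⅙))/(158 - ⅙)) = √(-7654500 + (-33812 + 24 + 49/3)/(947/6)) = √(-7654500 + (6/947)*(-101315/3)) = √(-7654500 - 202630/947) = √(-7249014130/947) = I*√6864816381110/947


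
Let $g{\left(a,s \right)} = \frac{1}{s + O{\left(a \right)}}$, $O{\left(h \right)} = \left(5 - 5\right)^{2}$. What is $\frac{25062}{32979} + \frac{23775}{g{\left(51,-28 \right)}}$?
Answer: $- \frac{7318031746}{10993} \approx -6.657 \cdot 10^{5}$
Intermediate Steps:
$O{\left(h \right)} = 0$ ($O{\left(h \right)} = 0^{2} = 0$)
$g{\left(a,s \right)} = \frac{1}{s}$ ($g{\left(a,s \right)} = \frac{1}{s + 0} = \frac{1}{s}$)
$\frac{25062}{32979} + \frac{23775}{g{\left(51,-28 \right)}} = \frac{25062}{32979} + \frac{23775}{\frac{1}{-28}} = 25062 \cdot \frac{1}{32979} + \frac{23775}{- \frac{1}{28}} = \frac{8354}{10993} + 23775 \left(-28\right) = \frac{8354}{10993} - 665700 = - \frac{7318031746}{10993}$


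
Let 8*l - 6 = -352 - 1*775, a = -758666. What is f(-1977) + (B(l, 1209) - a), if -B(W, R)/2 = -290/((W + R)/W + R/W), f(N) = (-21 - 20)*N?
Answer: 15301622049/18223 ≈ 8.3969e+5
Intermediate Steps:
f(N) = -41*N
l = -1121/8 (l = 3/4 + (-352 - 1*775)/8 = 3/4 + (-352 - 775)/8 = 3/4 + (1/8)*(-1127) = 3/4 - 1127/8 = -1121/8 ≈ -140.13)
B(W, R) = 580/(R/W + (R + W)/W) (B(W, R) = -(-580)/((W + R)/W + R/W) = -(-580)/((R + W)/W + R/W) = -(-580)/(R/W + (R + W)/W) = 580/(R/W + (R + W)/W))
f(-1977) + (B(l, 1209) - a) = -41*(-1977) + (580*(-1121/8)/(-1121/8 + 2*1209) - 1*(-758666)) = 81057 + (580*(-1121/8)/(-1121/8 + 2418) + 758666) = 81057 + (580*(-1121/8)/(18223/8) + 758666) = 81057 + (580*(-1121/8)*(8/18223) + 758666) = 81057 + (-650180/18223 + 758666) = 81057 + 13824520338/18223 = 15301622049/18223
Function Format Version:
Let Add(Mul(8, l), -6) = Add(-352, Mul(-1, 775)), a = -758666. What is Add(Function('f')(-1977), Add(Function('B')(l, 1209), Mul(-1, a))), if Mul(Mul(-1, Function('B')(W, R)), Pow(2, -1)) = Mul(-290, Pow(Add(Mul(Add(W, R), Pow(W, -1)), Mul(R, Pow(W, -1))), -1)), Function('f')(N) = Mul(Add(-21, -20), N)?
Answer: Rational(15301622049, 18223) ≈ 8.3969e+5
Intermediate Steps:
Function('f')(N) = Mul(-41, N)
l = Rational(-1121, 8) (l = Add(Rational(3, 4), Mul(Rational(1, 8), Add(-352, Mul(-1, 775)))) = Add(Rational(3, 4), Mul(Rational(1, 8), Add(-352, -775))) = Add(Rational(3, 4), Mul(Rational(1, 8), -1127)) = Add(Rational(3, 4), Rational(-1127, 8)) = Rational(-1121, 8) ≈ -140.13)
Function('B')(W, R) = Mul(580, Pow(Add(Mul(R, Pow(W, -1)), Mul(Pow(W, -1), Add(R, W))), -1)) (Function('B')(W, R) = Mul(-2, Mul(-290, Pow(Add(Mul(Add(W, R), Pow(W, -1)), Mul(R, Pow(W, -1))), -1))) = Mul(-2, Mul(-290, Pow(Add(Mul(Add(R, W), Pow(W, -1)), Mul(R, Pow(W, -1))), -1))) = Mul(-2, Mul(-290, Pow(Add(Mul(Pow(W, -1), Add(R, W)), Mul(R, Pow(W, -1))), -1))) = Mul(-2, Mul(-290, Pow(Add(Mul(R, Pow(W, -1)), Mul(Pow(W, -1), Add(R, W))), -1))) = Mul(580, Pow(Add(Mul(R, Pow(W, -1)), Mul(Pow(W, -1), Add(R, W))), -1)))
Add(Function('f')(-1977), Add(Function('B')(l, 1209), Mul(-1, a))) = Add(Mul(-41, -1977), Add(Mul(580, Rational(-1121, 8), Pow(Add(Rational(-1121, 8), Mul(2, 1209)), -1)), Mul(-1, -758666))) = Add(81057, Add(Mul(580, Rational(-1121, 8), Pow(Add(Rational(-1121, 8), 2418), -1)), 758666)) = Add(81057, Add(Mul(580, Rational(-1121, 8), Pow(Rational(18223, 8), -1)), 758666)) = Add(81057, Add(Mul(580, Rational(-1121, 8), Rational(8, 18223)), 758666)) = Add(81057, Add(Rational(-650180, 18223), 758666)) = Add(81057, Rational(13824520338, 18223)) = Rational(15301622049, 18223)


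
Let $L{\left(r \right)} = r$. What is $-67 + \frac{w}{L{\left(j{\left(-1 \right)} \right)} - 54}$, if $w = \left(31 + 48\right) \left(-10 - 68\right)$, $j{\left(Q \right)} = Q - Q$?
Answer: $\frac{424}{9} \approx 47.111$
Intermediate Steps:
$j{\left(Q \right)} = 0$
$w = -6162$ ($w = 79 \left(-78\right) = -6162$)
$-67 + \frac{w}{L{\left(j{\left(-1 \right)} \right)} - 54} = -67 + \frac{1}{0 - 54} \left(-6162\right) = -67 + \frac{1}{-54} \left(-6162\right) = -67 - - \frac{1027}{9} = -67 + \frac{1027}{9} = \frac{424}{9}$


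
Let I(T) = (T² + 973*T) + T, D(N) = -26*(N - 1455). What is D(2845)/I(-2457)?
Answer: -2780/280287 ≈ -0.0099184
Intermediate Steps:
D(N) = 37830 - 26*N (D(N) = -26*(-1455 + N) = 37830 - 26*N)
I(T) = T² + 974*T
D(2845)/I(-2457) = (37830 - 26*2845)/((-2457*(974 - 2457))) = (37830 - 73970)/((-2457*(-1483))) = -36140/3643731 = -36140*1/3643731 = -2780/280287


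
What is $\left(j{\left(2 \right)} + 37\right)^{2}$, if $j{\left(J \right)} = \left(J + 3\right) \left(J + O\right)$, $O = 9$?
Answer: $8464$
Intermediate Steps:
$j{\left(J \right)} = \left(3 + J\right) \left(9 + J\right)$ ($j{\left(J \right)} = \left(J + 3\right) \left(J + 9\right) = \left(3 + J\right) \left(9 + J\right)$)
$\left(j{\left(2 \right)} + 37\right)^{2} = \left(\left(27 + 2^{2} + 12 \cdot 2\right) + 37\right)^{2} = \left(\left(27 + 4 + 24\right) + 37\right)^{2} = \left(55 + 37\right)^{2} = 92^{2} = 8464$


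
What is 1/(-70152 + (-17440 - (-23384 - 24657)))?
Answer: -1/39551 ≈ -2.5284e-5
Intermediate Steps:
1/(-70152 + (-17440 - (-23384 - 24657))) = 1/(-70152 + (-17440 - 1*(-48041))) = 1/(-70152 + (-17440 + 48041)) = 1/(-70152 + 30601) = 1/(-39551) = -1/39551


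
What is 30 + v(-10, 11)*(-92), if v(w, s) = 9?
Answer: -798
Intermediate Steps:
30 + v(-10, 11)*(-92) = 30 + 9*(-92) = 30 - 828 = -798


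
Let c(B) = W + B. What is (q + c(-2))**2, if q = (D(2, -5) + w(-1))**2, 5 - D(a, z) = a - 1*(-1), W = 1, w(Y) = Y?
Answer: 0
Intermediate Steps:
D(a, z) = 4 - a (D(a, z) = 5 - (a - 1*(-1)) = 5 - (a + 1) = 5 - (1 + a) = 5 + (-1 - a) = 4 - a)
c(B) = 1 + B
q = 1 (q = ((4 - 1*2) - 1)**2 = ((4 - 2) - 1)**2 = (2 - 1)**2 = 1**2 = 1)
(q + c(-2))**2 = (1 + (1 - 2))**2 = (1 - 1)**2 = 0**2 = 0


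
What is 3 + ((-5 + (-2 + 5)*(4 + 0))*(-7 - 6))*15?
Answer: -1362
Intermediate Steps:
3 + ((-5 + (-2 + 5)*(4 + 0))*(-7 - 6))*15 = 3 + ((-5 + 3*4)*(-13))*15 = 3 + ((-5 + 12)*(-13))*15 = 3 + (7*(-13))*15 = 3 - 91*15 = 3 - 1365 = -1362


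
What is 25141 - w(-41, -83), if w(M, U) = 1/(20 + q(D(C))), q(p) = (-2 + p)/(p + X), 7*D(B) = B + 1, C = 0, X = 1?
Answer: 3695719/147 ≈ 25141.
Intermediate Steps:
D(B) = ⅐ + B/7 (D(B) = (B + 1)/7 = (1 + B)/7 = ⅐ + B/7)
q(p) = (-2 + p)/(1 + p) (q(p) = (-2 + p)/(p + 1) = (-2 + p)/(1 + p))
w(M, U) = 8/147 (w(M, U) = 1/(20 + (-2 + (⅐ + (⅐)*0))/(1 + (⅐ + (⅐)*0))) = 1/(20 + (-2 + (⅐ + 0))/(1 + (⅐ + 0))) = 1/(20 + (-2 + ⅐)/(1 + ⅐)) = 1/(20 - 13/7/(8/7)) = 1/(20 + (7/8)*(-13/7)) = 1/(20 - 13/8) = 1/(147/8) = 8/147)
25141 - w(-41, -83) = 25141 - 1*8/147 = 25141 - 8/147 = 3695719/147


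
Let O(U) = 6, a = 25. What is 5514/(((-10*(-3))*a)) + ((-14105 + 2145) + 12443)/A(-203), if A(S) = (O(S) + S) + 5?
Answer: 38691/8000 ≈ 4.8364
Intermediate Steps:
A(S) = 11 + S (A(S) = (6 + S) + 5 = 11 + S)
5514/(((-10*(-3))*a)) + ((-14105 + 2145) + 12443)/A(-203) = 5514/((-10*(-3)*25)) + ((-14105 + 2145) + 12443)/(11 - 203) = 5514/((30*25)) + (-11960 + 12443)/(-192) = 5514/750 + 483*(-1/192) = 5514*(1/750) - 161/64 = 919/125 - 161/64 = 38691/8000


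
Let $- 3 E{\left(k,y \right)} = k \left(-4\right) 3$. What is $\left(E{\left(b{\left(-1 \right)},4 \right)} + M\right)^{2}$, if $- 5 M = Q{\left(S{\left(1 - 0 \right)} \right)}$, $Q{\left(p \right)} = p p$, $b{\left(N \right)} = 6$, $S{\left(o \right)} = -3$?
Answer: $\frac{12321}{25} \approx 492.84$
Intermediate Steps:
$Q{\left(p \right)} = p^{2}$
$M = - \frac{9}{5}$ ($M = - \frac{\left(-3\right)^{2}}{5} = \left(- \frac{1}{5}\right) 9 = - \frac{9}{5} \approx -1.8$)
$E{\left(k,y \right)} = 4 k$ ($E{\left(k,y \right)} = - \frac{k \left(-4\right) 3}{3} = - \frac{- 4 k 3}{3} = - \frac{\left(-12\right) k}{3} = 4 k$)
$\left(E{\left(b{\left(-1 \right)},4 \right)} + M\right)^{2} = \left(4 \cdot 6 - \frac{9}{5}\right)^{2} = \left(24 - \frac{9}{5}\right)^{2} = \left(\frac{111}{5}\right)^{2} = \frac{12321}{25}$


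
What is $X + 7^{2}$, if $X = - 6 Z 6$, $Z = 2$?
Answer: $-23$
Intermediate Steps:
$X = -72$ ($X = \left(-6\right) 2 \cdot 6 = \left(-12\right) 6 = -72$)
$X + 7^{2} = -72 + 7^{2} = -72 + 49 = -23$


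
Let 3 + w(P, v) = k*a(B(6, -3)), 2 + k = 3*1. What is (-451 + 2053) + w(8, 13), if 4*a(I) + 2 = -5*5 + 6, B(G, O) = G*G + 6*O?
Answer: 6375/4 ≈ 1593.8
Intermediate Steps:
k = 1 (k = -2 + 3*1 = -2 + 3 = 1)
B(G, O) = G² + 6*O
a(I) = -21/4 (a(I) = -½ + (-5*5 + 6)/4 = -½ + (-25 + 6)/4 = -½ + (¼)*(-19) = -½ - 19/4 = -21/4)
w(P, v) = -33/4 (w(P, v) = -3 + 1*(-21/4) = -3 - 21/4 = -33/4)
(-451 + 2053) + w(8, 13) = (-451 + 2053) - 33/4 = 1602 - 33/4 = 6375/4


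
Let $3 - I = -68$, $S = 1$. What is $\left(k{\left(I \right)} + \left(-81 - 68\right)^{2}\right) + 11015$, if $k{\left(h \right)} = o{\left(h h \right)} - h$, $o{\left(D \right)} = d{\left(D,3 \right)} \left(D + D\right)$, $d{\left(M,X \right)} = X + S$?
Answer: $73473$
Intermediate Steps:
$d{\left(M,X \right)} = 1 + X$ ($d{\left(M,X \right)} = X + 1 = 1 + X$)
$o{\left(D \right)} = 8 D$ ($o{\left(D \right)} = \left(1 + 3\right) \left(D + D\right) = 4 \cdot 2 D = 8 D$)
$I = 71$ ($I = 3 - -68 = 3 + 68 = 71$)
$k{\left(h \right)} = - h + 8 h^{2}$ ($k{\left(h \right)} = 8 h h - h = 8 h^{2} - h = - h + 8 h^{2}$)
$\left(k{\left(I \right)} + \left(-81 - 68\right)^{2}\right) + 11015 = \left(71 \left(-1 + 8 \cdot 71\right) + \left(-81 - 68\right)^{2}\right) + 11015 = \left(71 \left(-1 + 568\right) + \left(-149\right)^{2}\right) + 11015 = \left(71 \cdot 567 + 22201\right) + 11015 = \left(40257 + 22201\right) + 11015 = 62458 + 11015 = 73473$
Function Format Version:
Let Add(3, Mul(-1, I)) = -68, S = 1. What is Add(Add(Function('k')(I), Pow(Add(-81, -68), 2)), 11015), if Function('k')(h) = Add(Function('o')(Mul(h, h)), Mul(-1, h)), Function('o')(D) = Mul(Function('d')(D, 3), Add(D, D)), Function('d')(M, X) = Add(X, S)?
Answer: 73473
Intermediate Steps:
Function('d')(M, X) = Add(1, X) (Function('d')(M, X) = Add(X, 1) = Add(1, X))
Function('o')(D) = Mul(8, D) (Function('o')(D) = Mul(Add(1, 3), Add(D, D)) = Mul(4, Mul(2, D)) = Mul(8, D))
I = 71 (I = Add(3, Mul(-1, -68)) = Add(3, 68) = 71)
Function('k')(h) = Add(Mul(-1, h), Mul(8, Pow(h, 2))) (Function('k')(h) = Add(Mul(8, Mul(h, h)), Mul(-1, h)) = Add(Mul(8, Pow(h, 2)), Mul(-1, h)) = Add(Mul(-1, h), Mul(8, Pow(h, 2))))
Add(Add(Function('k')(I), Pow(Add(-81, -68), 2)), 11015) = Add(Add(Mul(71, Add(-1, Mul(8, 71))), Pow(Add(-81, -68), 2)), 11015) = Add(Add(Mul(71, Add(-1, 568)), Pow(-149, 2)), 11015) = Add(Add(Mul(71, 567), 22201), 11015) = Add(Add(40257, 22201), 11015) = Add(62458, 11015) = 73473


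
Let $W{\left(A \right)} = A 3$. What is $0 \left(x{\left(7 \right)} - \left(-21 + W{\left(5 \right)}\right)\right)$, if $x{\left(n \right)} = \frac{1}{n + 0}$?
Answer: $0$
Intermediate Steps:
$W{\left(A \right)} = 3 A$
$x{\left(n \right)} = \frac{1}{n}$
$0 \left(x{\left(7 \right)} - \left(-21 + W{\left(5 \right)}\right)\right) = 0 \left(\frac{1}{7} + \left(21 - 3 \cdot 5\right)\right) = 0 \left(\frac{1}{7} + \left(21 - 15\right)\right) = 0 \left(\frac{1}{7} + 6\right) = 0 \cdot \frac{43}{7} = 0$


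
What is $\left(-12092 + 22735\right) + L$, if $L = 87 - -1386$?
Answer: $12116$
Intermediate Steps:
$L = 1473$ ($L = 87 + 1386 = 1473$)
$\left(-12092 + 22735\right) + L = \left(-12092 + 22735\right) + 1473 = 10643 + 1473 = 12116$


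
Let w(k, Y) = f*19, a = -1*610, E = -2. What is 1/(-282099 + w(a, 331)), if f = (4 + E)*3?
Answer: -1/281985 ≈ -3.5463e-6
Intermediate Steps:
a = -610
f = 6 (f = (4 - 2)*3 = 2*3 = 6)
w(k, Y) = 114 (w(k, Y) = 6*19 = 114)
1/(-282099 + w(a, 331)) = 1/(-282099 + 114) = 1/(-281985) = -1/281985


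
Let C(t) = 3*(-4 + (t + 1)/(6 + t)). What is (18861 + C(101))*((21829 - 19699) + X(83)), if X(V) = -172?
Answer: 3949577742/107 ≈ 3.6912e+7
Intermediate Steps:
C(t) = -12 + 3*(1 + t)/(6 + t) (C(t) = 3*(-4 + (1 + t)/(6 + t)) = -12 + 3*(1 + t)/(6 + t))
(18861 + C(101))*((21829 - 19699) + X(83)) = (18861 + 3*(-23 - 3*101)/(6 + 101))*((21829 - 19699) - 172) = (18861 + 3*(-23 - 303)/107)*(2130 - 172) = (18861 + 3*(1/107)*(-326))*1958 = (18861 - 978/107)*1958 = (2017149/107)*1958 = 3949577742/107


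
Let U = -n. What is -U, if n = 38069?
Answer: 38069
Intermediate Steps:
U = -38069 (U = -1*38069 = -38069)
-U = -1*(-38069) = 38069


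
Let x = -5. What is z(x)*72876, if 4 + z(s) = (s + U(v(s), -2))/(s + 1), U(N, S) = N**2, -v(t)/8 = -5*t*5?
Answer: -18219200409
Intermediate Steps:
v(t) = 200*t (v(t) = -8*(-5*t)*5 = -(-200)*t = 200*t)
z(s) = -4 + (s + 40000*s**2)/(1 + s) (z(s) = -4 + (s + (200*s)**2)/(s + 1) = -4 + (s + 40000*s**2)/(1 + s))
z(x)*72876 = ((-4 - 3*(-5) + 40000*(-5)**2)/(1 - 5))*72876 = ((-4 + 15 + 40000*25)/(-4))*72876 = -(-4 + 15 + 1000000)/4*72876 = -1/4*1000011*72876 = -1000011/4*72876 = -18219200409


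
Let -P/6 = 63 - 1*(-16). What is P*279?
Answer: -132246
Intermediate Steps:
P = -474 (P = -6*(63 - 1*(-16)) = -6*(63 + 16) = -6*79 = -474)
P*279 = -474*279 = -132246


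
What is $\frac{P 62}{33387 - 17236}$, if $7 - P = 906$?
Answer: $- \frac{1798}{521} \approx -3.4511$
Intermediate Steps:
$P = -899$ ($P = 7 - 906 = -899$)
$\frac{P 62}{33387 - 17236} = \frac{\left(-899\right) 62}{33387 - 17236} = - \frac{55738}{16151} = \left(-55738\right) \frac{1}{16151} = - \frac{1798}{521}$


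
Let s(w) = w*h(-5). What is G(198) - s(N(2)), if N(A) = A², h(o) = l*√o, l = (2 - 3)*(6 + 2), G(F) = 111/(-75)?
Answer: -37/25 + 32*I*√5 ≈ -1.48 + 71.554*I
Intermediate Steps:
G(F) = -37/25 (G(F) = 111*(-1/75) = -37/25)
l = -8 (l = -1*8 = -8)
h(o) = -8*√o
s(w) = -8*I*w*√5 (s(w) = w*(-8*I*√5) = -8*I*w*√5)
G(198) - s(N(2)) = -37/25 - (-8)*I*2²*√5 = -37/25 - (-8)*I*4*√5 = -37/25 - (-32)*I*√5 = -37/25 + 32*I*√5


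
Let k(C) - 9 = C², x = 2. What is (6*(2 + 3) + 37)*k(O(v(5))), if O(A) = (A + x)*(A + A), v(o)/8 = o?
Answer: 756403803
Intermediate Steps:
v(o) = 8*o
O(A) = 2*A*(2 + A) (O(A) = (A + 2)*(A + A) = (2 + A)*(2*A) = 2*A*(2 + A))
k(C) = 9 + C²
(6*(2 + 3) + 37)*k(O(v(5))) = (6*(2 + 3) + 37)*(9 + (2*(8*5)*(2 + 8*5))²) = (6*5 + 37)*(9 + (2*40*(2 + 40))²) = (30 + 37)*(9 + (2*40*42)²) = 67*(9 + 3360²) = 67*(9 + 11289600) = 67*11289609 = 756403803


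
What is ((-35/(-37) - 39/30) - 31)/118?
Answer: -11601/43660 ≈ -0.26571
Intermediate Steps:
((-35/(-37) - 39/30) - 31)/118 = ((-35*(-1/37) - 39*1/30) - 31)*(1/118) = ((35/37 - 13/10) - 31)*(1/118) = (-131/370 - 31)*(1/118) = -11601/370*1/118 = -11601/43660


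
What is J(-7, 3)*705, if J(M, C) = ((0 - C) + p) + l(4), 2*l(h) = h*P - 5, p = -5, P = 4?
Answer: -3525/2 ≈ -1762.5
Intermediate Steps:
l(h) = -5/2 + 2*h (l(h) = (h*4 - 5)/2 = (4*h - 5)/2 = (-5 + 4*h)/2 = -5/2 + 2*h)
J(M, C) = ½ - C (J(M, C) = ((0 - C) - 5) + (-5/2 + 2*4) = (-C - 5) + (-5/2 + 8) = (-5 - C) + 11/2 = ½ - C)
J(-7, 3)*705 = (½ - 1*3)*705 = (½ - 3)*705 = -5/2*705 = -3525/2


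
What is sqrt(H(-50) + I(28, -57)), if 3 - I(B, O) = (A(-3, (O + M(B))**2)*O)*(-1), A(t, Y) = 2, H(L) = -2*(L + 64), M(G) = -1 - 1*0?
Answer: I*sqrt(139) ≈ 11.79*I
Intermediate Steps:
M(G) = -1 (M(G) = -1 + 0 = -1)
H(L) = -128 - 2*L (H(L) = -2*(64 + L) = -128 - 2*L)
I(B, O) = 3 + 2*O (I(B, O) = 3 - 2*O*(-1) = 3 - (-2)*O = 3 + 2*O)
sqrt(H(-50) + I(28, -57)) = sqrt((-128 - 2*(-50)) + (3 + 2*(-57))) = sqrt((-128 + 100) + (3 - 114)) = sqrt(-28 - 111) = sqrt(-139) = I*sqrt(139)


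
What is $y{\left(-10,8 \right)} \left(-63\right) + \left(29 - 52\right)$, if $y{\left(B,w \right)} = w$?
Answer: $-527$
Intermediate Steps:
$y{\left(-10,8 \right)} \left(-63\right) + \left(29 - 52\right) = 8 \left(-63\right) + \left(29 - 52\right) = -504 + \left(29 - 52\right) = -504 - 23 = -527$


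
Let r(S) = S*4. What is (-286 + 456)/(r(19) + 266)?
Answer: 85/171 ≈ 0.49708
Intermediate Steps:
r(S) = 4*S
(-286 + 456)/(r(19) + 266) = (-286 + 456)/(4*19 + 266) = 170/(76 + 266) = 170/342 = 170*(1/342) = 85/171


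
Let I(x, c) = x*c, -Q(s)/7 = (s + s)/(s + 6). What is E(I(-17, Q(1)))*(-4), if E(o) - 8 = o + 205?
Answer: -988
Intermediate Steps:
Q(s) = -14*s/(6 + s) (Q(s) = -7*(s + s)/(s + 6) = -7*2*s/(6 + s) = -14*s/(6 + s))
I(x, c) = c*x
E(o) = 213 + o (E(o) = 8 + (o + 205) = 8 + (205 + o) = 213 + o)
E(I(-17, Q(1)))*(-4) = (213 - 14*1/(6 + 1)*(-17))*(-4) = (213 - 14*1/7*(-17))*(-4) = (213 - 14*1*⅐*(-17))*(-4) = (213 - 2*(-17))*(-4) = (213 + 34)*(-4) = 247*(-4) = -988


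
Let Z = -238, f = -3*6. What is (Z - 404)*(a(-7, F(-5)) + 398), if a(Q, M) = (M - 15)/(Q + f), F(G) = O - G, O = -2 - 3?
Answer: -1279506/5 ≈ -2.5590e+5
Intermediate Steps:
f = -18
O = -5
F(G) = -5 - G
a(Q, M) = (-15 + M)/(-18 + Q) (a(Q, M) = (M - 15)/(Q - 18) = (-15 + M)/(-18 + Q))
(Z - 404)*(a(-7, F(-5)) + 398) = (-238 - 404)*((-15 + (-5 - 1*(-5)))/(-18 - 7) + 398) = -642*((-15 + (-5 + 5))/(-25) + 398) = -642*(-(-15 + 0)/25 + 398) = -642*(-1/25*(-15) + 398) = -642*(⅗ + 398) = -642*1993/5 = -1279506/5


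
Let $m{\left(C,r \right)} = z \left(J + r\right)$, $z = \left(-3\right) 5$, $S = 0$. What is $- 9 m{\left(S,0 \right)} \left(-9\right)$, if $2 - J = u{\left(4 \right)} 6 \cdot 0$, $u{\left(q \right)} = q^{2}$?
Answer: $-2430$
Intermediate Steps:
$J = 2$ ($J = 2 - 4^{2} \cdot 6 \cdot 0 = 2 - 16 \cdot 6 \cdot 0 = 2 - 96 \cdot 0 = 2 - 0 = 2 + 0 = 2$)
$z = -15$
$m{\left(C,r \right)} = -30 - 15 r$ ($m{\left(C,r \right)} = - 15 \left(2 + r\right) = -30 - 15 r$)
$- 9 m{\left(S,0 \right)} \left(-9\right) = - 9 \left(-30 - 0\right) \left(-9\right) = - 9 \left(-30 + 0\right) \left(-9\right) = \left(-9\right) \left(-30\right) \left(-9\right) = 270 \left(-9\right) = -2430$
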